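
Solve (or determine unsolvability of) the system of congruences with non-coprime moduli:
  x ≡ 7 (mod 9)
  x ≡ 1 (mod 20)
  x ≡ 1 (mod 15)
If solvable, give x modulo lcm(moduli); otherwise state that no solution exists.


Moduli 9, 20, 15 are not pairwise coprime, so CRT works modulo lcm(m_i) when all pairwise compatibility conditions hold.
Pairwise compatibility: gcd(m_i, m_j) must divide a_i - a_j for every pair.
Merge one congruence at a time:
  Start: x ≡ 7 (mod 9).
  Combine with x ≡ 1 (mod 20): gcd(9, 20) = 1; 1 - 7 = -6, which IS divisible by 1, so compatible.
    Write x = 7 + 9·t and substitute into x ≡ 1 (mod 20): 9·t ≡ 1 − 7 = -6 (mod 20).
    Reduce coefficients mod 20: 9·t ≡ 14 (mod 20).
    The inverse of 9 mod 20 is 9 (since 9·9 = 81 = 4·20 + 1), so t ≡ 9·14 = 126 ≡ 6 (mod 20).
    Then x = 7 + 9·6 = 61, valid modulo lcm(9, 20) = 180: x ≡ 61 (mod 180).
  Combine with x ≡ 1 (mod 15): gcd(180, 15) = 15; 1 - 61 = -60, which IS divisible by 15, so compatible.
    Write x = 61 + 180·t and substitute into x ≡ 1 (mod 15): 180·t ≡ 1 − 61 = -60 (mod 15).
    Divide the congruence (and modulus) by g = 15: 12·t ≡ -4 (mod 1).
    Modulo 1 every t works; take t = 0.
    Then x = 61 + 180·0 = 61, valid modulo lcm(180, 15) = 180: x ≡ 61 (mod 180).
Verify: 61 mod 9 = 7, 61 mod 20 = 1, 61 mod 15 = 1.

x ≡ 61 (mod 180).


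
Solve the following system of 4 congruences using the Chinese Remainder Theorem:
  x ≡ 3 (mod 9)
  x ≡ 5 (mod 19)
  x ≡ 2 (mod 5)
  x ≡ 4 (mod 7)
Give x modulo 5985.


Product of moduli M = 9 · 19 · 5 · 7 = 5985.
Merge one congruence at a time:
  Start: x ≡ 3 (mod 9).
  Combine with x ≡ 5 (mod 19); new modulus lcm = 171.
    Write x = 3 + 9·t and substitute into x ≡ 5 (mod 19): 9·t ≡ 5 − 3 = 2 (mod 19).
    The inverse of 9 mod 19 is 17 (since 9·17 = 153 = 8·19 + 1), so t ≡ 17·2 = 34 ≡ 15 (mod 19).
    Then x = 3 + 9·15 = 138, valid modulo lcm(9, 19) = 171: x ≡ 138 (mod 171).
  Combine with x ≡ 2 (mod 5); new modulus lcm = 855.
    Write x = 138 + 171·t and substitute into x ≡ 2 (mod 5): 171·t ≡ 2 − 138 = -136 (mod 5).
    Reduce coefficients mod 5: 1·t ≡ 4 (mod 5).
    So t ≡ 4 (mod 5).
    Then x = 138 + 171·4 = 822, valid modulo lcm(171, 5) = 855: x ≡ 822 (mod 855).
  Combine with x ≡ 4 (mod 7); new modulus lcm = 5985.
    Write x = 822 + 855·t and substitute into x ≡ 4 (mod 7): 855·t ≡ 4 − 822 = -818 (mod 7).
    Reduce coefficients mod 7: 1·t ≡ 1 (mod 7).
    So t ≡ 1 (mod 7).
    Then x = 822 + 855·1 = 1677, valid modulo lcm(855, 7) = 5985: x ≡ 1677 (mod 5985).
Verify against each original: 1677 mod 9 = 3, 1677 mod 19 = 5, 1677 mod 5 = 2, 1677 mod 7 = 4.

x ≡ 1677 (mod 5985).


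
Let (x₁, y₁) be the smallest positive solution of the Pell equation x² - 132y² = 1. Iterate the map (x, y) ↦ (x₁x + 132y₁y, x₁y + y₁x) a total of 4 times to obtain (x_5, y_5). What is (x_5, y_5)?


Step 1: Find the fundamental solution (x₁, y₁) of x² - 132y² = 1.
  Expand √132 as a continued fraction. a₀ = ⌊√132⌋ = 11; iterate m_{k+1} = d_k·a_k − m_k, d_{k+1} = (132 − m_{k+1}²)/d_k, a_{k+1} = ⌊(a₀ + m_{k+1})/d_{k+1}⌋ (starting m₀ = 0, d₀ = 1), with convergents p_k = a_k·p_{k-1} + p_{k-2}, q_k = a_k·q_{k-1} + q_{k-2} (p₋₁ = 1, q₋₁ = 0):
  k = 0: a₀ = 11; p₀/q₀ = 11/1; p₀² − 132·q₀² = 121 − 132 = -11.
  k = 1: m = 11, d = 11, a = ⌊(11 + 11)/11⌋ = 2; p/q = (2·11 + 1)/(2·1 + 0) = 23/2; p² − 132·q² = 529 − 528 = 1.
  The first convergent with p² − 132·q² = 1 gives the fundamental solution (x₁, y₁) = (23, 2).
Step 2: Apply the recurrence (x_{n+1}, y_{n+1}) = (x₁x_n + 132y₁y_n, x₁y_n + y₁x_n) repeatedly.
  From (x_1, y_1) = (23, 2): x_2 = 23·23 + 132·2·2 = 1057; y_2 = 23·2 + 2·23 = 92.
  From (x_2, y_2) = (1057, 92): x_3 = 23·1057 + 132·2·92 = 48599; y_3 = 23·92 + 2·1057 = 4230.
  From (x_3, y_3) = (48599, 4230): x_4 = 23·48599 + 132·2·4230 = 2234497; y_4 = 23·4230 + 2·48599 = 194488.
  From (x_4, y_4) = (2234497, 194488): x_5 = 23·2234497 + 132·2·194488 = 102738263; y_5 = 23·194488 + 2·2234497 = 8942218.
Step 3: Verify x_5² - 132·y_5² = 10555150684257169 - 10555150684257168 = 1 (should be 1). ✓

(x_1, y_1) = (23, 2); (x_5, y_5) = (102738263, 8942218).


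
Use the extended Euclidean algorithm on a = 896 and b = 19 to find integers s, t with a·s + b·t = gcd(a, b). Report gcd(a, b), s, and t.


Euclidean algorithm on (896, 19) — divide until remainder is 0:
  896 = 47 · 19 + 3
  19 = 6 · 3 + 1
  3 = 3 · 1 + 0
gcd(896, 19) = 1.
Track Bezout coefficients alongside the remainders: start with r₀ = 896 = a·1 + b·0 (s = 1, t = 0) and r₁ = 19 = a·0 + b·1 (s = 0, t = 1); each new remainder r_{k+1} = r_{k-1} − q_k·r_k inherits s_{k+1} = s_{k-1} − q_k·s_k, t_{k+1} = t_{k-1} − q_k·t_k, so r_k = a·s_k + b·t_k at every step:
  q = 47: r = 3, s = 1 − 47·0 = 1, t = 0 − 47·1 = -47  (check: 896·1 + 19·(-47) = 3)
  q = 6: r = 1, s = 0 − 6·1 = -6, t = 1 − 6·(-47) = 283  (check: 896·(-6) + 19·283 = 1)
The row with r = 1 (the gcd) gives the Bezout coefficients s = -6, t = 283.
Result: 896 · (-6) + 19 · (283) = 1.

gcd(896, 19) = 1; s = -6, t = 283 (check: 896·(-6) + 19·283 = 1).


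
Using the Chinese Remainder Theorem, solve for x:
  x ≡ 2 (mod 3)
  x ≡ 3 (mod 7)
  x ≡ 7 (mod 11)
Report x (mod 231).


Moduli 3, 7, 11 are pairwise coprime; by CRT there is a unique solution modulo M = 3 · 7 · 11 = 231.
Solve pairwise, accumulating the modulus:
  Start with x ≡ 2 (mod 3).
  Combine with x ≡ 3 (mod 7): since gcd(3, 7) = 1, we get a unique residue mod 21.
    Write x = 2 + 3·t and substitute into x ≡ 3 (mod 7): 3·t ≡ 3 − 2 = 1 (mod 7).
    The inverse of 3 mod 7 is 5 (since 3·5 = 15 = 2·7 + 1), so t ≡ 5·1 = 5 ≡ 5 (mod 7).
    Then x = 2 + 3·5 = 17, valid modulo lcm(3, 7) = 21: x ≡ 17 (mod 21).
  Combine with x ≡ 7 (mod 11): since gcd(21, 11) = 1, we get a unique residue mod 231.
    Write x = 17 + 21·t and substitute into x ≡ 7 (mod 11): 21·t ≡ 7 − 17 = -10 (mod 11).
    Reduce coefficients mod 11: 10·t ≡ 1 (mod 11).
    The inverse of 10 mod 11 is 10 (since 10·10 = 100 = 9·11 + 1), so t ≡ 10·1 = 10 ≡ 10 (mod 11).
    Then x = 17 + 21·10 = 227, valid modulo lcm(21, 11) = 231: x ≡ 227 (mod 231).
Verify: 227 mod 3 = 2 ✓, 227 mod 7 = 3 ✓, 227 mod 11 = 7 ✓.

x ≡ 227 (mod 231).


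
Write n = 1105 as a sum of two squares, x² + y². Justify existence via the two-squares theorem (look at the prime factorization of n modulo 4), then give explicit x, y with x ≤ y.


Step 1: Factor n = 1105 = 5 · 13 · 17.
Step 2: Check the mod-4 condition on each prime factor: 5 ≡ 1 (mod 4), exponent 1; 13 ≡ 1 (mod 4), exponent 1; 17 ≡ 1 (mod 4), exponent 1.
All primes ≡ 3 (mod 4) appear to even exponent (or don't appear), so by the two-squares theorem n IS expressible as a sum of two squares.
Step 3: Build a representation. Here n = 5 · 13 · 17 is a product of primes ≡ 1 (mod 4). Each prime p ≡ 1 (mod 4) is itself a sum of two squares; find a² by testing p − a² for a perfect square:
  5: 5 − 1² = 4 = 2² ⇒ 5 = 1² + 2².
  13: 13 − 1² = 12, 13 − 2² = 9 = 3² ⇒ 13 = 2² + 3².
  17: 17 − 1² = 16 = 4² ⇒ 17 = 1² + 4².
  Combine using the Brahmagupta–Fibonacci identity (a² + b²)(c² + d²) = (ac − bd)² + (ad + bc)² = (ac + bd)² + (ad − bc)²:
  5 · 13 = 65: from (1² + 2²)(2² + 3²), take (1·2 − 2·3, 1·3 + 2·2) = (2 − 6, 3 + 4) = (-4, 7); dropping signs (only squares matter) gives (4, 7); check 4² + 7² = 16 + 49 = 65 ✓.
  65 · 17 = 1105: from (4² + 7²)(1² + 4²), take (4·1 − 7·4, 4·4 + 7·1) = (4 − 28, 16 + 7) = (-24, 23); dropping signs (only squares matter) gives (24, 23); check 24² + 23² = 576 + 529 = 1105 ✓.
Step 4: Order so x ≤ y and verify: 23² + 24² = 529 + 576 = 1105 = n. ✓

n = 1105 = 23² + 24² (one valid representation with x ≤ y).


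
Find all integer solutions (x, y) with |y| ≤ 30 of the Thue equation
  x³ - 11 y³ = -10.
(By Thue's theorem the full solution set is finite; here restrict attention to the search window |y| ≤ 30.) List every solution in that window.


The equation is x³ - 11y³ = -10. For fixed y, x³ = 11·y³ − 10, so a solution requires the RHS to be a perfect cube.
Strategy: iterate y from -30 to 30, compute RHS = 11·y³ − 10, and check whether it is a (positive or negative) perfect cube.
Check small values of y:
  y = 0: RHS = -10 is not a perfect cube.
  y = 1: RHS = 1 = (1)³ ⇒ x = 1 works.
  y = -1: RHS = -21 is not a perfect cube.
  y = 2: RHS = 78 is not a perfect cube.
  y = -2: RHS = -98 is not a perfect cube.
  y = 3: RHS = 287 is not a perfect cube.
  y = -3: RHS = -307 is not a perfect cube.
Continuing the search up to |y| = 30 finds no further solutions beyond those listed.
Collected solutions: (1, 1).

Solutions (with |y| ≤ 30): (1, 1).


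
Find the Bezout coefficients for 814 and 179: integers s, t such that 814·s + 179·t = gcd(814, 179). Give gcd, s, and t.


Euclidean algorithm on (814, 179) — divide until remainder is 0:
  814 = 4 · 179 + 98
  179 = 1 · 98 + 81
  98 = 1 · 81 + 17
  81 = 4 · 17 + 13
  17 = 1 · 13 + 4
  13 = 3 · 4 + 1
  4 = 4 · 1 + 0
gcd(814, 179) = 1.
Track Bezout coefficients alongside the remainders: start with r₀ = 814 = a·1 + b·0 (s = 1, t = 0) and r₁ = 179 = a·0 + b·1 (s = 0, t = 1); each new remainder r_{k+1} = r_{k-1} − q_k·r_k inherits s_{k+1} = s_{k-1} − q_k·s_k, t_{k+1} = t_{k-1} − q_k·t_k, so r_k = a·s_k + b·t_k at every step:
  q = 4: r = 98, s = 1 − 4·0 = 1, t = 0 − 4·1 = -4  (check: 814·1 + 179·(-4) = 98)
  q = 1: r = 81, s = 0 − 1·1 = -1, t = 1 − 1·(-4) = 5  (check: 814·(-1) + 179·5 = 81)
  q = 1: r = 17, s = 1 − 1·(-1) = 2, t = -4 − 1·5 = -9  (check: 814·2 + 179·(-9) = 17)
  q = 4: r = 13, s = -1 − 4·2 = -9, t = 5 − 4·(-9) = 41  (check: 814·(-9) + 179·41 = 13)
  q = 1: r = 4, s = 2 − 1·(-9) = 11, t = -9 − 1·41 = -50  (check: 814·11 + 179·(-50) = 4)
  q = 3: r = 1, s = -9 − 3·11 = -42, t = 41 − 3·(-50) = 191  (check: 814·(-42) + 179·191 = 1)
The row with r = 1 (the gcd) gives the Bezout coefficients s = -42, t = 191.
Result: 814 · (-42) + 179 · (191) = 1.

gcd(814, 179) = 1; s = -42, t = 191 (check: 814·(-42) + 179·191 = 1).


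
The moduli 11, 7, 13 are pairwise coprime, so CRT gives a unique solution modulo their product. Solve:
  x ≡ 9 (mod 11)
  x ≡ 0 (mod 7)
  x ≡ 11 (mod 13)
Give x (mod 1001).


Moduli 11, 7, 13 are pairwise coprime; by CRT there is a unique solution modulo M = 11 · 7 · 13 = 1001.
Solve pairwise, accumulating the modulus:
  Start with x ≡ 9 (mod 11).
  Combine with x ≡ 0 (mod 7): since gcd(11, 7) = 1, we get a unique residue mod 77.
    Write x = 9 + 11·t and substitute into x ≡ 0 (mod 7): 11·t ≡ 0 − 9 = -9 (mod 7).
    Reduce coefficients mod 7: 4·t ≡ 5 (mod 7).
    The inverse of 4 mod 7 is 2 (since 4·2 = 8 = 1·7 + 1), so t ≡ 2·5 = 10 ≡ 3 (mod 7).
    Then x = 9 + 11·3 = 42, valid modulo lcm(11, 7) = 77: x ≡ 42 (mod 77).
  Combine with x ≡ 11 (mod 13): since gcd(77, 13) = 1, we get a unique residue mod 1001.
    Write x = 42 + 77·t and substitute into x ≡ 11 (mod 13): 77·t ≡ 11 − 42 = -31 (mod 13).
    Reduce coefficients mod 13: 12·t ≡ 8 (mod 13).
    The inverse of 12 mod 13 is 12 (since 12·12 = 144 = 11·13 + 1), so t ≡ 12·8 = 96 ≡ 5 (mod 13).
    Then x = 42 + 77·5 = 427, valid modulo lcm(77, 13) = 1001: x ≡ 427 (mod 1001).
Verify: 427 mod 11 = 9 ✓, 427 mod 7 = 0 ✓, 427 mod 13 = 11 ✓.

x ≡ 427 (mod 1001).


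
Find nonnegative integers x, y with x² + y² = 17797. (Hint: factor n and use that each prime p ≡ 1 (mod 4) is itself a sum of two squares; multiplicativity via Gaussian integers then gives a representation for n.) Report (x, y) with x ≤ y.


Step 1: Factor n = 17797 = 13 · 37^2.
Step 2: Check the mod-4 condition on each prime factor: 13 ≡ 1 (mod 4), exponent 1; 37 ≡ 1 (mod 4), exponent 2.
All primes ≡ 3 (mod 4) appear to even exponent (or don't appear), so by the two-squares theorem n IS expressible as a sum of two squares.
Step 3: Build a representation. Here n = 13 · 37 · 37 is a product of primes ≡ 1 (mod 4). Each prime p ≡ 1 (mod 4) is itself a sum of two squares; find a² by testing p − a² for a perfect square:
  13: 13 − 1² = 12, 13 − 2² = 9 = 3² ⇒ 13 = 2² + 3².
  37: 37 − 1² = 36 = 6² ⇒ 37 = 1² + 6².
  Combine using the Brahmagupta–Fibonacci identity (a² + b²)(c² + d²) = (ac − bd)² + (ad + bc)² = (ac + bd)² + (ad − bc)²:
  13 · 37 = 481: from (2² + 3²)(1² + 6²), take (2·1 − 3·6, 2·6 + 3·1) = (2 − 18, 12 + 3) = (-16, 15); dropping signs (only squares matter) gives (16, 15); check 16² + 15² = 256 + 225 = 481 ✓.
  481 · 37 = 17797: from (16² + 15²)(1² + 6²), take (16·1 − 15·6, 16·6 + 15·1) = (16 − 90, 96 + 15) = (-74, 111); dropping signs (only squares matter) gives (74, 111); check 74² + 111² = 5476 + 12321 = 17797 ✓.
Step 4: Order so x ≤ y and verify: 74² + 111² = 5476 + 12321 = 17797 = n. ✓

n = 17797 = 74² + 111² (one valid representation with x ≤ y).


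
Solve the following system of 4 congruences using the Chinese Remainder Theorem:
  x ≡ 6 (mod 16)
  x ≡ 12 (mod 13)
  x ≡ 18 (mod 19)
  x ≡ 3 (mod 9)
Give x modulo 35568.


Product of moduli M = 16 · 13 · 19 · 9 = 35568.
Merge one congruence at a time:
  Start: x ≡ 6 (mod 16).
  Combine with x ≡ 12 (mod 13); new modulus lcm = 208.
    Write x = 6 + 16·t and substitute into x ≡ 12 (mod 13): 16·t ≡ 12 − 6 = 6 (mod 13).
    Reduce coefficients mod 13: 3·t ≡ 6 (mod 13).
    The inverse of 3 mod 13 is 9 (since 3·9 = 27 = 2·13 + 1), so t ≡ 9·6 = 54 ≡ 2 (mod 13).
    Then x = 6 + 16·2 = 38, valid modulo lcm(16, 13) = 208: x ≡ 38 (mod 208).
  Combine with x ≡ 18 (mod 19); new modulus lcm = 3952.
    Write x = 38 + 208·t and substitute into x ≡ 18 (mod 19): 208·t ≡ 18 − 38 = -20 (mod 19).
    Reduce coefficients mod 19: 18·t ≡ 18 (mod 19).
    The inverse of 18 mod 19 is 18 (since 18·18 = 324 = 17·19 + 1), so t ≡ 18·18 = 324 ≡ 1 (mod 19).
    Then x = 38 + 208·1 = 246, valid modulo lcm(208, 19) = 3952: x ≡ 246 (mod 3952).
  Combine with x ≡ 3 (mod 9); new modulus lcm = 35568.
    Write x = 246 + 3952·t and substitute into x ≡ 3 (mod 9): 3952·t ≡ 3 − 246 = -243 (mod 9).
    Reduce coefficients mod 9: 1·t ≡ 0 (mod 9).
    So t ≡ 0 (mod 9).
    Then x = 246 + 3952·0 = 246, valid modulo lcm(3952, 9) = 35568: x ≡ 246 (mod 35568).
Verify against each original: 246 mod 16 = 6, 246 mod 13 = 12, 246 mod 19 = 18, 246 mod 9 = 3.

x ≡ 246 (mod 35568).


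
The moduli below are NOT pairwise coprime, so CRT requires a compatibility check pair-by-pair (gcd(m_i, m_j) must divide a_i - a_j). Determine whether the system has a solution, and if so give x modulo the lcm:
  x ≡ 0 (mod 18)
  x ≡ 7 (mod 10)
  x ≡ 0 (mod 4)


Moduli 18, 10, 4 are not pairwise coprime, so CRT works modulo lcm(m_i) when all pairwise compatibility conditions hold.
Pairwise compatibility: gcd(m_i, m_j) must divide a_i - a_j for every pair.
Merge one congruence at a time:
  Start: x ≡ 0 (mod 18).
  Combine with x ≡ 7 (mod 10): gcd(18, 10) = 2, and 7 - 0 = 7 is NOT divisible by 2.
    ⇒ system is inconsistent (no integer solution).

No solution (the system is inconsistent).


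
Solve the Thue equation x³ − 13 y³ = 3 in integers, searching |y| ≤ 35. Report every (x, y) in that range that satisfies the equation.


The equation is x³ - 13y³ = 3. For fixed y, x³ = 13·y³ + 3, so a solution requires the RHS to be a perfect cube.
Strategy: iterate y from -35 to 35, compute RHS = 13·y³ + 3, and check whether it is a (positive or negative) perfect cube.
Check small values of y:
  y = 0: RHS = 3 is not a perfect cube.
  y = 1: RHS = 16 is not a perfect cube.
  y = -1: RHS = -10 is not a perfect cube.
  y = 2: RHS = 107 is not a perfect cube.
  y = -2: RHS = -101 is not a perfect cube.
  y = 3: RHS = 354 is not a perfect cube.
  y = -3: RHS = -348 is not a perfect cube.
Continuing the search up to |y| = 35 finds no solutions either.
No (x, y) in the scanned range satisfies the equation.

No integer solutions with |y| ≤ 35.


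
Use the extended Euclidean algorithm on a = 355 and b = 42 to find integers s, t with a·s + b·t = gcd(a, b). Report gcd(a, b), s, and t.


Euclidean algorithm on (355, 42) — divide until remainder is 0:
  355 = 8 · 42 + 19
  42 = 2 · 19 + 4
  19 = 4 · 4 + 3
  4 = 1 · 3 + 1
  3 = 3 · 1 + 0
gcd(355, 42) = 1.
Track Bezout coefficients alongside the remainders: start with r₀ = 355 = a·1 + b·0 (s = 1, t = 0) and r₁ = 42 = a·0 + b·1 (s = 0, t = 1); each new remainder r_{k+1} = r_{k-1} − q_k·r_k inherits s_{k+1} = s_{k-1} − q_k·s_k, t_{k+1} = t_{k-1} − q_k·t_k, so r_k = a·s_k + b·t_k at every step:
  q = 8: r = 19, s = 1 − 8·0 = 1, t = 0 − 8·1 = -8  (check: 355·1 + 42·(-8) = 19)
  q = 2: r = 4, s = 0 − 2·1 = -2, t = 1 − 2·(-8) = 17  (check: 355·(-2) + 42·17 = 4)
  q = 4: r = 3, s = 1 − 4·(-2) = 9, t = -8 − 4·17 = -76  (check: 355·9 + 42·(-76) = 3)
  q = 1: r = 1, s = -2 − 1·9 = -11, t = 17 − 1·(-76) = 93  (check: 355·(-11) + 42·93 = 1)
The row with r = 1 (the gcd) gives the Bezout coefficients s = -11, t = 93.
Result: 355 · (-11) + 42 · (93) = 1.

gcd(355, 42) = 1; s = -11, t = 93 (check: 355·(-11) + 42·93 = 1).


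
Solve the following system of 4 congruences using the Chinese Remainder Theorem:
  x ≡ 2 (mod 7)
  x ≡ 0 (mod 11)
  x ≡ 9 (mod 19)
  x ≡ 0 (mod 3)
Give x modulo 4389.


Product of moduli M = 7 · 11 · 19 · 3 = 4389.
Merge one congruence at a time:
  Start: x ≡ 2 (mod 7).
  Combine with x ≡ 0 (mod 11); new modulus lcm = 77.
    Write x = 2 + 7·t and substitute into x ≡ 0 (mod 11): 7·t ≡ 0 − 2 = -2 (mod 11).
    Reduce coefficients mod 11: 7·t ≡ 9 (mod 11).
    The inverse of 7 mod 11 is 8 (since 7·8 = 56 = 5·11 + 1), so t ≡ 8·9 = 72 ≡ 6 (mod 11).
    Then x = 2 + 7·6 = 44, valid modulo lcm(7, 11) = 77: x ≡ 44 (mod 77).
  Combine with x ≡ 9 (mod 19); new modulus lcm = 1463.
    Write x = 44 + 77·t and substitute into x ≡ 9 (mod 19): 77·t ≡ 9 − 44 = -35 (mod 19).
    Reduce coefficients mod 19: 1·t ≡ 3 (mod 19).
    So t ≡ 3 (mod 19).
    Then x = 44 + 77·3 = 275, valid modulo lcm(77, 19) = 1463: x ≡ 275 (mod 1463).
  Combine with x ≡ 0 (mod 3); new modulus lcm = 4389.
    Write x = 275 + 1463·t and substitute into x ≡ 0 (mod 3): 1463·t ≡ 0 − 275 = -275 (mod 3).
    Reduce coefficients mod 3: 2·t ≡ 1 (mod 3).
    The inverse of 2 mod 3 is 2 (since 2·2 = 4 = 1·3 + 1), so t ≡ 2·1 = 2 ≡ 2 (mod 3).
    Then x = 275 + 1463·2 = 3201, valid modulo lcm(1463, 3) = 4389: x ≡ 3201 (mod 4389).
Verify against each original: 3201 mod 7 = 2, 3201 mod 11 = 0, 3201 mod 19 = 9, 3201 mod 3 = 0.

x ≡ 3201 (mod 4389).


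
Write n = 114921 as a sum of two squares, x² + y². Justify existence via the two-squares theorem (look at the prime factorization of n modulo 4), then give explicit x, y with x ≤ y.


Step 1: Factor n = 114921 = 3^2 · 113^2.
Step 2: Check the mod-4 condition on each prime factor: 3 ≡ 3 (mod 4), exponent 2 (must be even); 113 ≡ 1 (mod 4), exponent 2.
All primes ≡ 3 (mod 4) appear to even exponent (or don't appear), so by the two-squares theorem n IS expressible as a sum of two squares.
Step 3: Build a representation. Group n = k² · m with k = 3 and m = 113 · 113 = 12769 (a product of primes ≡ 1 (mod 4)); a representation of m scales to one of n via (k·x)² + (k·y)² = k²(x² + y²). Each prime p ≡ 1 (mod 4) is itself a sum of two squares; find a² by testing p − a² for a perfect square:
  113: 113 − 1² = 112, 113 − 2² = 109, 113 − 3² = 104, 113 − 4² = 97, 113 − 5² = 88, 113 − 6² = 77, 113 − 7² = 64 = 8² ⇒ 113 = 7² + 8².
  Combine using the Brahmagupta–Fibonacci identity (a² + b²)(c² + d²) = (ac − bd)² + (ad + bc)² = (ac + bd)² + (ad − bc)²:
  113 · 113 = 12769: from (7² + 8²)(7² + 8²), take (7·7 − 8·8, 7·8 + 8·7) = (49 − 64, 56 + 56) = (-15, 112); dropping signs (only squares matter) gives (15, 112); check 15² + 112² = 225 + 12544 = 12769 ✓.
  Scale by k = 3: (3·15, 3·112) = (45, 336).
Step 4: Order so x ≤ y and verify: 45² + 336² = 2025 + 112896 = 114921 = n. ✓

n = 114921 = 45² + 336² (one valid representation with x ≤ y).


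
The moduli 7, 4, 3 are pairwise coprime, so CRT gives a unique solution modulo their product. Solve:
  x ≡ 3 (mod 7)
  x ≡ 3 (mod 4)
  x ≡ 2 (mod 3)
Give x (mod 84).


Moduli 7, 4, 3 are pairwise coprime; by CRT there is a unique solution modulo M = 7 · 4 · 3 = 84.
Solve pairwise, accumulating the modulus:
  Start with x ≡ 3 (mod 7).
  Combine with x ≡ 3 (mod 4): since gcd(7, 4) = 1, we get a unique residue mod 28.
    Write x = 3 + 7·t and substitute into x ≡ 3 (mod 4): 7·t ≡ 3 − 3 = 0 (mod 4).
    Reduce coefficients mod 4: 3·t ≡ 0 (mod 4).
    The inverse of 3 mod 4 is 3 (since 3·3 = 9 = 2·4 + 1), so t ≡ 3·0 = 0 ≡ 0 (mod 4).
    Then x = 3 + 7·0 = 3, valid modulo lcm(7, 4) = 28: x ≡ 3 (mod 28).
  Combine with x ≡ 2 (mod 3): since gcd(28, 3) = 1, we get a unique residue mod 84.
    Write x = 3 + 28·t and substitute into x ≡ 2 (mod 3): 28·t ≡ 2 − 3 = -1 (mod 3).
    Reduce coefficients mod 3: 1·t ≡ 2 (mod 3).
    So t ≡ 2 (mod 3).
    Then x = 3 + 28·2 = 59, valid modulo lcm(28, 3) = 84: x ≡ 59 (mod 84).
Verify: 59 mod 7 = 3 ✓, 59 mod 4 = 3 ✓, 59 mod 3 = 2 ✓.

x ≡ 59 (mod 84).


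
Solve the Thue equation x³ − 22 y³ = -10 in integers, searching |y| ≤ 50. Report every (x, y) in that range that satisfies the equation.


The equation is x³ - 22y³ = -10. For fixed y, x³ = 22·y³ − 10, so a solution requires the RHS to be a perfect cube.
Strategy: iterate y from -50 to 50, compute RHS = 22·y³ − 10, and check whether it is a (positive or negative) perfect cube.
Check small values of y:
  y = 0: RHS = -10 is not a perfect cube.
  y = 1: RHS = 12 is not a perfect cube.
  y = -1: RHS = -32 is not a perfect cube.
  y = 2: RHS = 166 is not a perfect cube.
  y = -2: RHS = -186 is not a perfect cube.
  y = 3: RHS = 584 is not a perfect cube.
  y = -3: RHS = -604 is not a perfect cube.
Continuing the search up to |y| = 50 finds no solutions either.
No (x, y) in the scanned range satisfies the equation.

No integer solutions with |y| ≤ 50.


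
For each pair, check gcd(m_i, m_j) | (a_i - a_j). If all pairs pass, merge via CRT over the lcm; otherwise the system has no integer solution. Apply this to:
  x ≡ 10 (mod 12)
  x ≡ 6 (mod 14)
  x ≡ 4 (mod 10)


Moduli 12, 14, 10 are not pairwise coprime, so CRT works modulo lcm(m_i) when all pairwise compatibility conditions hold.
Pairwise compatibility: gcd(m_i, m_j) must divide a_i - a_j for every pair.
Merge one congruence at a time:
  Start: x ≡ 10 (mod 12).
  Combine with x ≡ 6 (mod 14): gcd(12, 14) = 2; 6 - 10 = -4, which IS divisible by 2, so compatible.
    Write x = 10 + 12·t and substitute into x ≡ 6 (mod 14): 12·t ≡ 6 − 10 = -4 (mod 14).
    Divide the congruence (and modulus) by g = 2: 6·t ≡ -2 (mod 7).
    Reduce coefficients mod 7: 6·t ≡ 5 (mod 7).
    The inverse of 6 mod 7 is 6 (since 6·6 = 36 = 5·7 + 1), so t ≡ 6·5 = 30 ≡ 2 (mod 7).
    Then x = 10 + 12·2 = 34, valid modulo lcm(12, 14) = 84: x ≡ 34 (mod 84).
  Combine with x ≡ 4 (mod 10): gcd(84, 10) = 2; 4 - 34 = -30, which IS divisible by 2, so compatible.
    Write x = 34 + 84·t and substitute into x ≡ 4 (mod 10): 84·t ≡ 4 − 34 = -30 (mod 10).
    Divide the congruence (and modulus) by g = 2: 42·t ≡ -15 (mod 5).
    Reduce coefficients mod 5: 2·t ≡ 0 (mod 5).
    The inverse of 2 mod 5 is 3 (since 2·3 = 6 = 1·5 + 1), so t ≡ 3·0 = 0 ≡ 0 (mod 5).
    Then x = 34 + 84·0 = 34, valid modulo lcm(84, 10) = 420: x ≡ 34 (mod 420).
Verify: 34 mod 12 = 10, 34 mod 14 = 6, 34 mod 10 = 4.

x ≡ 34 (mod 420).


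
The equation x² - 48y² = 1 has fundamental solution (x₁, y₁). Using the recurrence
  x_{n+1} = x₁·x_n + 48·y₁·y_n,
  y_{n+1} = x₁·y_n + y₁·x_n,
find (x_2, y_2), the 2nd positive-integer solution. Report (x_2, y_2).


Step 1: Find the fundamental solution (x₁, y₁) of x² - 48y² = 1.
  Expand √48 as a continued fraction. a₀ = ⌊√48⌋ = 6; iterate m_{k+1} = d_k·a_k − m_k, d_{k+1} = (48 − m_{k+1}²)/d_k, a_{k+1} = ⌊(a₀ + m_{k+1})/d_{k+1}⌋ (starting m₀ = 0, d₀ = 1), with convergents p_k = a_k·p_{k-1} + p_{k-2}, q_k = a_k·q_{k-1} + q_{k-2} (p₋₁ = 1, q₋₁ = 0):
  k = 0: a₀ = 6; p₀/q₀ = 6/1; p₀² − 48·q₀² = 36 − 48 = -12.
  k = 1: m = 6, d = 12, a = ⌊(6 + 6)/12⌋ = 1; p/q = (1·6 + 1)/(1·1 + 0) = 7/1; p² − 48·q² = 49 − 48 = 1.
  The first convergent with p² − 48·q² = 1 gives the fundamental solution (x₁, y₁) = (7, 1).
Step 2: Apply the recurrence (x_{n+1}, y_{n+1}) = (x₁x_n + 48y₁y_n, x₁y_n + y₁x_n) repeatedly.
  From (x_1, y_1) = (7, 1): x_2 = 7·7 + 48·1·1 = 97; y_2 = 7·1 + 1·7 = 14.
Step 3: Verify x_2² - 48·y_2² = 9409 - 9408 = 1 (should be 1). ✓

(x_1, y_1) = (7, 1); (x_2, y_2) = (97, 14).


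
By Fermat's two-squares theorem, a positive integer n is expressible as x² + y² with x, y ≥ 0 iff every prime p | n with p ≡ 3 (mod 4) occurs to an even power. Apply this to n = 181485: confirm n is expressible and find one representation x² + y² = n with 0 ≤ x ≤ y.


Step 1: Factor n = 181485 = 3^2 · 5 · 37 · 109.
Step 2: Check the mod-4 condition on each prime factor: 3 ≡ 3 (mod 4), exponent 2 (must be even); 5 ≡ 1 (mod 4), exponent 1; 37 ≡ 1 (mod 4), exponent 1; 109 ≡ 1 (mod 4), exponent 1.
All primes ≡ 3 (mod 4) appear to even exponent (or don't appear), so by the two-squares theorem n IS expressible as a sum of two squares.
Step 3: Build a representation. Group n = k² · m with k = 3 and m = 5 · 37 · 109 = 20165 (a product of primes ≡ 1 (mod 4)); a representation of m scales to one of n via (k·x)² + (k·y)² = k²(x² + y²). Each prime p ≡ 1 (mod 4) is itself a sum of two squares; find a² by testing p − a² for a perfect square:
  5: 5 − 1² = 4 = 2² ⇒ 5 = 1² + 2².
  37: 37 − 1² = 36 = 6² ⇒ 37 = 1² + 6².
  109: 109 − 1² = 108, 109 − 2² = 105, 109 − 3² = 100 = 10² ⇒ 109 = 3² + 10².
  Combine using the Brahmagupta–Fibonacci identity (a² + b²)(c² + d²) = (ac − bd)² + (ad + bc)² = (ac + bd)² + (ad − bc)²:
  5 · 37 = 185: from (1² + 2²)(1² + 6²), take (1·1 − 2·6, 1·6 + 2·1) = (1 − 12, 6 + 2) = (-11, 8); dropping signs (only squares matter) gives (11, 8); check 11² + 8² = 121 + 64 = 185 ✓.
  185 · 109 = 20165: from (11² + 8²)(3² + 10²), take (11·3 − 8·10, 11·10 + 8·3) = (33 − 80, 110 + 24) = (-47, 134); dropping signs (only squares matter) gives (47, 134); check 47² + 134² = 2209 + 17956 = 20165 ✓.
  Scale by k = 3: (3·47, 3·134) = (141, 402).
Step 4: Order so x ≤ y and verify: 141² + 402² = 19881 + 161604 = 181485 = n. ✓

n = 181485 = 141² + 402² (one valid representation with x ≤ y).


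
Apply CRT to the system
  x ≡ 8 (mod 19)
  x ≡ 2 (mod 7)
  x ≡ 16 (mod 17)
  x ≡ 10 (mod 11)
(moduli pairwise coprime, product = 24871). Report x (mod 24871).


Product of moduli M = 19 · 7 · 17 · 11 = 24871.
Merge one congruence at a time:
  Start: x ≡ 8 (mod 19).
  Combine with x ≡ 2 (mod 7); new modulus lcm = 133.
    Write x = 8 + 19·t and substitute into x ≡ 2 (mod 7): 19·t ≡ 2 − 8 = -6 (mod 7).
    Reduce coefficients mod 7: 5·t ≡ 1 (mod 7).
    The inverse of 5 mod 7 is 3 (since 5·3 = 15 = 2·7 + 1), so t ≡ 3·1 = 3 ≡ 3 (mod 7).
    Then x = 8 + 19·3 = 65, valid modulo lcm(19, 7) = 133: x ≡ 65 (mod 133).
  Combine with x ≡ 16 (mod 17); new modulus lcm = 2261.
    Write x = 65 + 133·t and substitute into x ≡ 16 (mod 17): 133·t ≡ 16 − 65 = -49 (mod 17).
    Reduce coefficients mod 17: 14·t ≡ 2 (mod 17).
    The inverse of 14 mod 17 is 11 (since 14·11 = 154 = 9·17 + 1), so t ≡ 11·2 = 22 ≡ 5 (mod 17).
    Then x = 65 + 133·5 = 730, valid modulo lcm(133, 17) = 2261: x ≡ 730 (mod 2261).
  Combine with x ≡ 10 (mod 11); new modulus lcm = 24871.
    Write x = 730 + 2261·t and substitute into x ≡ 10 (mod 11): 2261·t ≡ 10 − 730 = -720 (mod 11).
    Reduce coefficients mod 11: 6·t ≡ 6 (mod 11).
    The inverse of 6 mod 11 is 2 (since 6·2 = 12 = 1·11 + 1), so t ≡ 2·6 = 12 ≡ 1 (mod 11).
    Then x = 730 + 2261·1 = 2991, valid modulo lcm(2261, 11) = 24871: x ≡ 2991 (mod 24871).
Verify against each original: 2991 mod 19 = 8, 2991 mod 7 = 2, 2991 mod 17 = 16, 2991 mod 11 = 10.

x ≡ 2991 (mod 24871).


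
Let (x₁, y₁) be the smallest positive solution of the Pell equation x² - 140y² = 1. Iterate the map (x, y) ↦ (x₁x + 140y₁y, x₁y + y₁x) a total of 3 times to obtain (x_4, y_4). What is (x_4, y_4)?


Step 1: Find the fundamental solution (x₁, y₁) of x² - 140y² = 1.
  Expand √140 as a continued fraction. a₀ = ⌊√140⌋ = 11; iterate m_{k+1} = d_k·a_k − m_k, d_{k+1} = (140 − m_{k+1}²)/d_k, a_{k+1} = ⌊(a₀ + m_{k+1})/d_{k+1}⌋ (starting m₀ = 0, d₀ = 1), with convergents p_k = a_k·p_{k-1} + p_{k-2}, q_k = a_k·q_{k-1} + q_{k-2} (p₋₁ = 1, q₋₁ = 0):
  k = 0: a₀ = 11; p₀/q₀ = 11/1; p₀² − 140·q₀² = 121 − 140 = -19.
  k = 1: m = 11, d = 19, a = ⌊(11 + 11)/19⌋ = 1; p/q = (1·11 + 1)/(1·1 + 0) = 12/1; p² − 140·q² = 144 − 140 = 4.
  k = 2: m = 8, d = 4, a = ⌊(11 + 8)/4⌋ = 4; p/q = (4·12 + 11)/(4·1 + 1) = 59/5; p² − 140·q² = 3481 − 3500 = -19.
  k = 3: m = 8, d = 19, a = ⌊(11 + 8)/19⌋ = 1; p/q = (1·59 + 12)/(1·5 + 1) = 71/6; p² − 140·q² = 5041 − 5040 = 1.
  The first convergent with p² − 140·q² = 1 gives the fundamental solution (x₁, y₁) = (71, 6).
Step 2: Apply the recurrence (x_{n+1}, y_{n+1}) = (x₁x_n + 140y₁y_n, x₁y_n + y₁x_n) repeatedly.
  From (x_1, y_1) = (71, 6): x_2 = 71·71 + 140·6·6 = 10081; y_2 = 71·6 + 6·71 = 852.
  From (x_2, y_2) = (10081, 852): x_3 = 71·10081 + 140·6·852 = 1431431; y_3 = 71·852 + 6·10081 = 120978.
  From (x_3, y_3) = (1431431, 120978): x_4 = 71·1431431 + 140·6·120978 = 203253121; y_4 = 71·120978 + 6·1431431 = 17178024.
Step 3: Verify x_4² - 140·y_4² = 41311831196240641 - 41311831196240640 = 1 (should be 1). ✓

(x_1, y_1) = (71, 6); (x_4, y_4) = (203253121, 17178024).


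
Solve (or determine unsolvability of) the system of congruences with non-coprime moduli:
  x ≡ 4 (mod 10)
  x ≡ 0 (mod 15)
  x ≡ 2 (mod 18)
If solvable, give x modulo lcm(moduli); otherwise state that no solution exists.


Moduli 10, 15, 18 are not pairwise coprime, so CRT works modulo lcm(m_i) when all pairwise compatibility conditions hold.
Pairwise compatibility: gcd(m_i, m_j) must divide a_i - a_j for every pair.
Merge one congruence at a time:
  Start: x ≡ 4 (mod 10).
  Combine with x ≡ 0 (mod 15): gcd(10, 15) = 5, and 0 - 4 = -4 is NOT divisible by 5.
    ⇒ system is inconsistent (no integer solution).

No solution (the system is inconsistent).


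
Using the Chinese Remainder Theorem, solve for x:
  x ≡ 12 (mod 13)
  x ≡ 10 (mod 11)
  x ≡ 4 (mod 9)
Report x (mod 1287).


Moduli 13, 11, 9 are pairwise coprime; by CRT there is a unique solution modulo M = 13 · 11 · 9 = 1287.
Solve pairwise, accumulating the modulus:
  Start with x ≡ 12 (mod 13).
  Combine with x ≡ 10 (mod 11): since gcd(13, 11) = 1, we get a unique residue mod 143.
    Write x = 12 + 13·t and substitute into x ≡ 10 (mod 11): 13·t ≡ 10 − 12 = -2 (mod 11).
    Reduce coefficients mod 11: 2·t ≡ 9 (mod 11).
    The inverse of 2 mod 11 is 6 (since 2·6 = 12 = 1·11 + 1), so t ≡ 6·9 = 54 ≡ 10 (mod 11).
    Then x = 12 + 13·10 = 142, valid modulo lcm(13, 11) = 143: x ≡ 142 (mod 143).
  Combine with x ≡ 4 (mod 9): since gcd(143, 9) = 1, we get a unique residue mod 1287.
    Write x = 142 + 143·t and substitute into x ≡ 4 (mod 9): 143·t ≡ 4 − 142 = -138 (mod 9).
    Reduce coefficients mod 9: 8·t ≡ 6 (mod 9).
    The inverse of 8 mod 9 is 8 (since 8·8 = 64 = 7·9 + 1), so t ≡ 8·6 = 48 ≡ 3 (mod 9).
    Then x = 142 + 143·3 = 571, valid modulo lcm(143, 9) = 1287: x ≡ 571 (mod 1287).
Verify: 571 mod 13 = 12 ✓, 571 mod 11 = 10 ✓, 571 mod 9 = 4 ✓.

x ≡ 571 (mod 1287).


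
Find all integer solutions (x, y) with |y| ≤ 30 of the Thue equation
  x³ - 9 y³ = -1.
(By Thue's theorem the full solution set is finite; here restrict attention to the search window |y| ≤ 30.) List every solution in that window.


The equation is x³ - 9y³ = -1. For fixed y, x³ = 9·y³ − 1, so a solution requires the RHS to be a perfect cube.
Strategy: iterate y from -30 to 30, compute RHS = 9·y³ − 1, and check whether it is a (positive or negative) perfect cube.
Check small values of y:
  y = 0: RHS = -1 = (-1)³ ⇒ x = -1 works.
  y = 1: RHS = 8 = (2)³ ⇒ x = 2 works.
  y = -1: RHS = -10 is not a perfect cube.
  y = 2: RHS = 71 is not a perfect cube.
  y = -2: RHS = -73 is not a perfect cube.
  y = 3: RHS = 242 is not a perfect cube.
  y = -3: RHS = -244 is not a perfect cube.
Continuing the search up to |y| = 30 finds no further solutions beyond those listed.
Collected solutions: (-1, 0), (2, 1).

Solutions (with |y| ≤ 30): (-1, 0), (2, 1).


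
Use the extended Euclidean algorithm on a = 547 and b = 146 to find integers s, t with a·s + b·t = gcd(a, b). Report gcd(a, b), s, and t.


Euclidean algorithm on (547, 146) — divide until remainder is 0:
  547 = 3 · 146 + 109
  146 = 1 · 109 + 37
  109 = 2 · 37 + 35
  37 = 1 · 35 + 2
  35 = 17 · 2 + 1
  2 = 2 · 1 + 0
gcd(547, 146) = 1.
Track Bezout coefficients alongside the remainders: start with r₀ = 547 = a·1 + b·0 (s = 1, t = 0) and r₁ = 146 = a·0 + b·1 (s = 0, t = 1); each new remainder r_{k+1} = r_{k-1} − q_k·r_k inherits s_{k+1} = s_{k-1} − q_k·s_k, t_{k+1} = t_{k-1} − q_k·t_k, so r_k = a·s_k + b·t_k at every step:
  q = 3: r = 109, s = 1 − 3·0 = 1, t = 0 − 3·1 = -3  (check: 547·1 + 146·(-3) = 109)
  q = 1: r = 37, s = 0 − 1·1 = -1, t = 1 − 1·(-3) = 4  (check: 547·(-1) + 146·4 = 37)
  q = 2: r = 35, s = 1 − 2·(-1) = 3, t = -3 − 2·4 = -11  (check: 547·3 + 146·(-11) = 35)
  q = 1: r = 2, s = -1 − 1·3 = -4, t = 4 − 1·(-11) = 15  (check: 547·(-4) + 146·15 = 2)
  q = 17: r = 1, s = 3 − 17·(-4) = 71, t = -11 − 17·15 = -266  (check: 547·71 + 146·(-266) = 1)
The row with r = 1 (the gcd) gives the Bezout coefficients s = 71, t = -266.
Result: 547 · (71) + 146 · (-266) = 1.

gcd(547, 146) = 1; s = 71, t = -266 (check: 547·71 + 146·(-266) = 1).


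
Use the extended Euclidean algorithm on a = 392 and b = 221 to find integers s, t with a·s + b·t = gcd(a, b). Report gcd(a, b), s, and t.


Euclidean algorithm on (392, 221) — divide until remainder is 0:
  392 = 1 · 221 + 171
  221 = 1 · 171 + 50
  171 = 3 · 50 + 21
  50 = 2 · 21 + 8
  21 = 2 · 8 + 5
  8 = 1 · 5 + 3
  5 = 1 · 3 + 2
  3 = 1 · 2 + 1
  2 = 2 · 1 + 0
gcd(392, 221) = 1.
Track Bezout coefficients alongside the remainders: start with r₀ = 392 = a·1 + b·0 (s = 1, t = 0) and r₁ = 221 = a·0 + b·1 (s = 0, t = 1); each new remainder r_{k+1} = r_{k-1} − q_k·r_k inherits s_{k+1} = s_{k-1} − q_k·s_k, t_{k+1} = t_{k-1} − q_k·t_k, so r_k = a·s_k + b·t_k at every step:
  q = 1: r = 171, s = 1 − 1·0 = 1, t = 0 − 1·1 = -1  (check: 392·1 + 221·(-1) = 171)
  q = 1: r = 50, s = 0 − 1·1 = -1, t = 1 − 1·(-1) = 2  (check: 392·(-1) + 221·2 = 50)
  q = 3: r = 21, s = 1 − 3·(-1) = 4, t = -1 − 3·2 = -7  (check: 392·4 + 221·(-7) = 21)
  q = 2: r = 8, s = -1 − 2·4 = -9, t = 2 − 2·(-7) = 16  (check: 392·(-9) + 221·16 = 8)
  q = 2: r = 5, s = 4 − 2·(-9) = 22, t = -7 − 2·16 = -39  (check: 392·22 + 221·(-39) = 5)
  q = 1: r = 3, s = -9 − 1·22 = -31, t = 16 − 1·(-39) = 55  (check: 392·(-31) + 221·55 = 3)
  q = 1: r = 2, s = 22 − 1·(-31) = 53, t = -39 − 1·55 = -94  (check: 392·53 + 221·(-94) = 2)
  q = 1: r = 1, s = -31 − 1·53 = -84, t = 55 − 1·(-94) = 149  (check: 392·(-84) + 221·149 = 1)
The row with r = 1 (the gcd) gives the Bezout coefficients s = -84, t = 149.
Result: 392 · (-84) + 221 · (149) = 1.

gcd(392, 221) = 1; s = -84, t = 149 (check: 392·(-84) + 221·149 = 1).


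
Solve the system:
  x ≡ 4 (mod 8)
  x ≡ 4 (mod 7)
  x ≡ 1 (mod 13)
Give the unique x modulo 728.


Moduli 8, 7, 13 are pairwise coprime; by CRT there is a unique solution modulo M = 8 · 7 · 13 = 728.
Solve pairwise, accumulating the modulus:
  Start with x ≡ 4 (mod 8).
  Combine with x ≡ 4 (mod 7): since gcd(8, 7) = 1, we get a unique residue mod 56.
    Write x = 4 + 8·t and substitute into x ≡ 4 (mod 7): 8·t ≡ 4 − 4 = 0 (mod 7).
    Reduce coefficients mod 7: 1·t ≡ 0 (mod 7).
    So t ≡ 0 (mod 7).
    Then x = 4 + 8·0 = 4, valid modulo lcm(8, 7) = 56: x ≡ 4 (mod 56).
  Combine with x ≡ 1 (mod 13): since gcd(56, 13) = 1, we get a unique residue mod 728.
    Write x = 4 + 56·t and substitute into x ≡ 1 (mod 13): 56·t ≡ 1 − 4 = -3 (mod 13).
    Reduce coefficients mod 13: 4·t ≡ 10 (mod 13).
    The inverse of 4 mod 13 is 10 (since 4·10 = 40 = 3·13 + 1), so t ≡ 10·10 = 100 ≡ 9 (mod 13).
    Then x = 4 + 56·9 = 508, valid modulo lcm(56, 13) = 728: x ≡ 508 (mod 728).
Verify: 508 mod 8 = 4 ✓, 508 mod 7 = 4 ✓, 508 mod 13 = 1 ✓.

x ≡ 508 (mod 728).


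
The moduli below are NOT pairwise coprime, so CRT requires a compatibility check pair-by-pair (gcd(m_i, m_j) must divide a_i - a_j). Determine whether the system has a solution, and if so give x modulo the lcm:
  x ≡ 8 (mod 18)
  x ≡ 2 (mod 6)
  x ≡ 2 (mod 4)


Moduli 18, 6, 4 are not pairwise coprime, so CRT works modulo lcm(m_i) when all pairwise compatibility conditions hold.
Pairwise compatibility: gcd(m_i, m_j) must divide a_i - a_j for every pair.
Merge one congruence at a time:
  Start: x ≡ 8 (mod 18).
  Combine with x ≡ 2 (mod 6): gcd(18, 6) = 6; 2 - 8 = -6, which IS divisible by 6, so compatible.
    Write x = 8 + 18·t and substitute into x ≡ 2 (mod 6): 18·t ≡ 2 − 8 = -6 (mod 6).
    Divide the congruence (and modulus) by g = 6: 3·t ≡ -1 (mod 1).
    Modulo 1 every t works; take t = 0.
    Then x = 8 + 18·0 = 8, valid modulo lcm(18, 6) = 18: x ≡ 8 (mod 18).
  Combine with x ≡ 2 (mod 4): gcd(18, 4) = 2; 2 - 8 = -6, which IS divisible by 2, so compatible.
    Write x = 8 + 18·t and substitute into x ≡ 2 (mod 4): 18·t ≡ 2 − 8 = -6 (mod 4).
    Divide the congruence (and modulus) by g = 2: 9·t ≡ -3 (mod 2).
    Reduce coefficients mod 2: 1·t ≡ 1 (mod 2).
    So t ≡ 1 (mod 2).
    Then x = 8 + 18·1 = 26, valid modulo lcm(18, 4) = 36: x ≡ 26 (mod 36).
Verify: 26 mod 18 = 8, 26 mod 6 = 2, 26 mod 4 = 2.

x ≡ 26 (mod 36).


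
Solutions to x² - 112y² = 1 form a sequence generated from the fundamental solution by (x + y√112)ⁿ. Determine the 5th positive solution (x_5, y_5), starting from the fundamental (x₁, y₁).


Step 1: Find the fundamental solution (x₁, y₁) of x² - 112y² = 1.
  Expand √112 as a continued fraction. a₀ = ⌊√112⌋ = 10; iterate m_{k+1} = d_k·a_k − m_k, d_{k+1} = (112 − m_{k+1}²)/d_k, a_{k+1} = ⌊(a₀ + m_{k+1})/d_{k+1}⌋ (starting m₀ = 0, d₀ = 1), with convergents p_k = a_k·p_{k-1} + p_{k-2}, q_k = a_k·q_{k-1} + q_{k-2} (p₋₁ = 1, q₋₁ = 0):
  k = 0: a₀ = 10; p₀/q₀ = 10/1; p₀² − 112·q₀² = 100 − 112 = -12.
  k = 1: m = 10, d = 12, a = ⌊(10 + 10)/12⌋ = 1; p/q = (1·10 + 1)/(1·1 + 0) = 11/1; p² − 112·q² = 121 − 112 = 9.
  k = 2: m = 2, d = 9, a = ⌊(10 + 2)/9⌋ = 1; p/q = (1·11 + 10)/(1·1 + 1) = 21/2; p² − 112·q² = 441 − 448 = -7.
  k = 3: m = 7, d = 7, a = ⌊(10 + 7)/7⌋ = 2; p/q = (2·21 + 11)/(2·2 + 1) = 53/5; p² − 112·q² = 2809 − 2800 = 9.
  k = 4: m = 7, d = 9, a = ⌊(10 + 7)/9⌋ = 1; p/q = (1·53 + 21)/(1·5 + 2) = 74/7; p² − 112·q² = 5476 − 5488 = -12.
  k = 5: m = 2, d = 12, a = ⌊(10 + 2)/12⌋ = 1; p/q = (1·74 + 53)/(1·7 + 5) = 127/12; p² − 112·q² = 16129 − 16128 = 1.
  The first convergent with p² − 112·q² = 1 gives the fundamental solution (x₁, y₁) = (127, 12).
Step 2: Apply the recurrence (x_{n+1}, y_{n+1}) = (x₁x_n + 112y₁y_n, x₁y_n + y₁x_n) repeatedly.
  From (x_1, y_1) = (127, 12): x_2 = 127·127 + 112·12·12 = 32257; y_2 = 127·12 + 12·127 = 3048.
  From (x_2, y_2) = (32257, 3048): x_3 = 127·32257 + 112·12·3048 = 8193151; y_3 = 127·3048 + 12·32257 = 774180.
  From (x_3, y_3) = (8193151, 774180): x_4 = 127·8193151 + 112·12·774180 = 2081028097; y_4 = 127·774180 + 12·8193151 = 196638672.
  From (x_4, y_4) = (2081028097, 196638672): x_5 = 127·2081028097 + 112·12·196638672 = 528572943487; y_5 = 127·196638672 + 12·2081028097 = 49945448508.
Step 3: Verify x_5² - 112·y_5² = 279389356586511295719169 - 279389356586511295719168 = 1 (should be 1). ✓

(x_1, y_1) = (127, 12); (x_5, y_5) = (528572943487, 49945448508).
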